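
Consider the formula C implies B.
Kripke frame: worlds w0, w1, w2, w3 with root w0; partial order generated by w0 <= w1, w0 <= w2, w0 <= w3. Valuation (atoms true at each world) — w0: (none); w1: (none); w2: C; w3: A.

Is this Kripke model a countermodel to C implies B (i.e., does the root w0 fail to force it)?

Yes

w0 does not force C implies B: at the accessible world w2, w2 forces C but w2 does not force B.
w2 lacks atom B, so w2 does not force B.
So the root w0 does not force C implies B; the model is a countermodel.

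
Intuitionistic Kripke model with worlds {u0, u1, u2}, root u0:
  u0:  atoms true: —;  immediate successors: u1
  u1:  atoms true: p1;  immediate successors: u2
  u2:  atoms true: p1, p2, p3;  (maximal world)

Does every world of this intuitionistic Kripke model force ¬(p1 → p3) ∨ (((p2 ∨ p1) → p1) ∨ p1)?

u0 ⊩ ¬(p1 → p3) ∨ (((p2 ∨ p1) → p1) ∨ p1) via the disjunct ((p2 ∨ p1) → p1) ∨ p1.
Since the root u0 forces ¬(p1 → p3) ∨ (((p2 ∨ p1) → p1) ∨ p1) and forcing is persistent (monotone upward), every world forces it.

Yes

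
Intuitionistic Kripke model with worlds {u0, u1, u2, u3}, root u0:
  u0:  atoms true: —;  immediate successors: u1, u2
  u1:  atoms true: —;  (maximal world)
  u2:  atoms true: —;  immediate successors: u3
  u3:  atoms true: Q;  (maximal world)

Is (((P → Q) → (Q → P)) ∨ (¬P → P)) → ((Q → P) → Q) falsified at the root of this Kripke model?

Yes

u0 ⊮ (((P → Q) → (Q → P)) ∨ (¬P → P)) → ((Q → P) → Q): at the accessible world u1, u1 ⊩ ((P → Q) → (Q → P)) ∨ (¬P → P) but u1 ⊮ (Q → P) → Q.
u1 ⊮ (Q → P) → Q: already at u1 itself, u1 ⊩ Q → P but u1 ⊮ Q.
u1 lacks atom Q, so u1 ⊮ Q.
So the root u0 does not force (((P → Q) → (Q → P)) ∨ (¬P → P)) → ((Q → P) → Q); the model is a countermodel.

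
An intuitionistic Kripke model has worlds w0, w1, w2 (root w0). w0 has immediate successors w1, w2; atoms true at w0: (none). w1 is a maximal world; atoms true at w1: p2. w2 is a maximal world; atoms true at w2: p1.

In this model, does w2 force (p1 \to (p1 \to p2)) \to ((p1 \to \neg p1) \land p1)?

Yes

w2 \Vdash (p1 \to (p1 \to p2)) \to ((p1 \to \neg p1) \land p1) vacuously: no world accessible from w2 forces the antecedent p1 \to (p1 \to p2).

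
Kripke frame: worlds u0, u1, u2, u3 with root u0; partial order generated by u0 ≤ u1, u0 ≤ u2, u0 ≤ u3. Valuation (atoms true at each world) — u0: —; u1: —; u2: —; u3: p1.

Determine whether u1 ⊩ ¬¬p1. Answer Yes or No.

No

u1 ⊮ ¬¬p1 since u1 is accessible from u1 and u1 ⊩ ¬p1.
u1 ⊩ ¬p1: no world accessible from u1 forces p1.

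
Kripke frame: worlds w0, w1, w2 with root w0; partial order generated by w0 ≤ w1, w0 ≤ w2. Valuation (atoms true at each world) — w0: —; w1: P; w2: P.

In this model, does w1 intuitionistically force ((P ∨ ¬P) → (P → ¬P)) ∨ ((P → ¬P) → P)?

w1 ⊩ ((P ∨ ¬P) → (P → ¬P)) ∨ ((P → ¬P) → P) via the disjunct (P → ¬P) → P.

Yes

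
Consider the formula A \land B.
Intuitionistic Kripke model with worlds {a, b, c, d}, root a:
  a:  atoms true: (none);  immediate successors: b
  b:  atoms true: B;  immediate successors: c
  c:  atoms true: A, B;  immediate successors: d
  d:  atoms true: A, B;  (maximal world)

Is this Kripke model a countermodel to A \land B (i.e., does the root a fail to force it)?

a \nVdash A \land B since a fails A.
So the root a does not force A \land B; the model is a countermodel.

Yes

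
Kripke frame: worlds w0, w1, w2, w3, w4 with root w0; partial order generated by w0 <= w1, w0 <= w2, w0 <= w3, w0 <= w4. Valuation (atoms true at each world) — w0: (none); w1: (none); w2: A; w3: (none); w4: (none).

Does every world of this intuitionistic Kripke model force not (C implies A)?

No

Not every world: w0 does not force not (C implies A).
w0 does not force not (C implies A) since w0 is accessible from w0 and w0 forces C implies A.
w0 forces C implies A vacuously: no world accessible from w0 forces the antecedent C.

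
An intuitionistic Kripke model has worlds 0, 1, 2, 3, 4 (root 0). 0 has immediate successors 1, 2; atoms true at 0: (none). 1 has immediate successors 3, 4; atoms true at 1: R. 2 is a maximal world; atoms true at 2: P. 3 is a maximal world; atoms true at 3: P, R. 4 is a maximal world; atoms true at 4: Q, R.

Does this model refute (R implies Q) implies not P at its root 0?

Yes

0 does not force (R implies Q) implies not P: at the accessible world 2, 2 forces R implies Q but 2 does not force not P.
2 does not force not P since 2 is accessible from 2 and 2 forces P.
So the root 0 does not force (R implies Q) implies not P; the model is a countermodel.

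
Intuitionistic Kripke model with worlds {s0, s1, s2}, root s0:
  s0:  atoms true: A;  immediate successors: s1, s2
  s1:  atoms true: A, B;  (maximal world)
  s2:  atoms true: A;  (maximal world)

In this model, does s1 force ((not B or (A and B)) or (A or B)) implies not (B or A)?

s1 does not force ((not B or (A and B)) or (A or B)) implies not (B or A): already at s1 itself, s1 forces (not B or (A and B)) or (A or B) but s1 does not force not (B or A).
s1 does not force not (B or A) since s1 is accessible from s1 and s1 forces B or A.
s1 forces B or A via the disjunct B.

No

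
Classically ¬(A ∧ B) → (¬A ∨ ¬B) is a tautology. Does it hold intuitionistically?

No

This is the constructively invalid direction of De Morgan's law for conjunction, which is not intuitionistically valid.
A Kripke countermodel: worlds w0, w1, w2; order generated by w0 ≤ w1, w0 ≤ w2; atoms true at each world — w0:{}; w1:{A}; w2:{B}.
w0 ⊮ ¬(A ∧ B) → (¬A ∨ ¬B): already at w0 itself, w0 ⊩ ¬(A ∧ B) but w0 ⊮ ¬A ∨ ¬B.
w0 ⊮ ¬A ∨ ¬B: neither disjunct is forced at w0.
w0 ⊮ ¬A since w1 is accessible from w0 and w1 ⊩ A.
So the root w0 does not force the formula.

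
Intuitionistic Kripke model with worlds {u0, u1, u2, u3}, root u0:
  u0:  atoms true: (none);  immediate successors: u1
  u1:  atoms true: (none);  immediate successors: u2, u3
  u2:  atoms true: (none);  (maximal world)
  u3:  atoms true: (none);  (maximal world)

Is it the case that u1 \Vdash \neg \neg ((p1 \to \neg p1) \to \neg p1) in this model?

u1 \Vdash \neg \neg ((p1 \to \neg p1) \to \neg p1): no world accessible from u1 forces \neg ((p1 \to \neg p1) \to \neg p1).

Yes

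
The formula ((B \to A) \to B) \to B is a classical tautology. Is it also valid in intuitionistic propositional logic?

No

This is Peirce's law, which is not intuitionistically valid.
A Kripke countermodel: worlds s0, s1; order generated by s0 \le s1; atoms true at each world — s0:{}; s1:{B}.
s0 \nVdash ((B \to A) \to B) \to B: already at s0 itself, s0 \Vdash (B \to A) \to B but s0 \nVdash B.
s0 lacks atom B, so s0 \nVdash B.
So the root s0 does not force the formula.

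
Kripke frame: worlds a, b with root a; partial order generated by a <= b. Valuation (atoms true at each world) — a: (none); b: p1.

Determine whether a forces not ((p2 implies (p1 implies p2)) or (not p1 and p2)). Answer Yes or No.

No

a does not force not ((p2 implies (p1 implies p2)) or (not p1 and p2)) since a is accessible from a and a forces (p2 implies (p1 implies p2)) or (not p1 and p2).
a forces (p2 implies (p1 implies p2)) or (not p1 and p2) via the disjunct p2 implies (p1 implies p2).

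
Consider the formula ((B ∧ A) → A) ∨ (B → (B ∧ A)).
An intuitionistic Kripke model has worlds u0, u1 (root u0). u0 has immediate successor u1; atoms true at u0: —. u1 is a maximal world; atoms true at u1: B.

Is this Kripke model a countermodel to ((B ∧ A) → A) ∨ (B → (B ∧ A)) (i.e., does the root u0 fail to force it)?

No

u0 ⊩ ((B ∧ A) → A) ∨ (B → (B ∧ A)) via the disjunct (B ∧ A) → A.
So the root u0 forces ((B ∧ A) → A) ∨ (B → (B ∧ A)); the model is not a countermodel.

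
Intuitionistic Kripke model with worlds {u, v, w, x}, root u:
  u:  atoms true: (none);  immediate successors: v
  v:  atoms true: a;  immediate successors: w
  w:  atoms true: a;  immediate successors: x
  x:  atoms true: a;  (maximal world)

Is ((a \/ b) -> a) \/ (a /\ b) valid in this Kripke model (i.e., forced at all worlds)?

u ||- ((a \/ b) -> a) \/ (a /\ b) via the disjunct (a \/ b) -> a.
Since the root u forces ((a \/ b) -> a) \/ (a /\ b) and forcing is persistent (monotone upward), every world forces it.

Yes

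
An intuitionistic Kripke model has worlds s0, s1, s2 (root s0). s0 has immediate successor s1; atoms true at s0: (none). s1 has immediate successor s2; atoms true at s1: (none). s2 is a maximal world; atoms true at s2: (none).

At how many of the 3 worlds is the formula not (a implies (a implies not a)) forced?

s0: does not force it — s0 does not force not (a implies (a implies not a)) since s0 is accessible from s0 and s0 forces a implies (a implies not a).
s1: does not force it — s1 does not force not (a implies (a implies not a)) since s1 is accessible from s1 and s1 forces a implies (a implies not a).
s2: does not force it.
Worlds forcing the formula: { }.

0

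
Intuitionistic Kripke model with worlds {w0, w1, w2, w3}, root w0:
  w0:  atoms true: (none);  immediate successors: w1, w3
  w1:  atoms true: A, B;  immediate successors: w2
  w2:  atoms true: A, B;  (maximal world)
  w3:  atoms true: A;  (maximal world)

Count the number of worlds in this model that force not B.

1

w0: does not force it — w0 does not force not B since w1 is accessible from w0 and w1 forces B.
w1: does not force it.
w2: does not force it.
w3: forces it.
Worlds forcing the formula: {w3}.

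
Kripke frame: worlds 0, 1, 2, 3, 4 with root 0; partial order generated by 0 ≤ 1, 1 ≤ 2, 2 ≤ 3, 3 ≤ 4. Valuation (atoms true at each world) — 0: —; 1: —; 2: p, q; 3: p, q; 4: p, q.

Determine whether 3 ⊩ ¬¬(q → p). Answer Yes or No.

3 ⊩ ¬¬(q → p): no world accessible from 3 forces ¬(q → p).

Yes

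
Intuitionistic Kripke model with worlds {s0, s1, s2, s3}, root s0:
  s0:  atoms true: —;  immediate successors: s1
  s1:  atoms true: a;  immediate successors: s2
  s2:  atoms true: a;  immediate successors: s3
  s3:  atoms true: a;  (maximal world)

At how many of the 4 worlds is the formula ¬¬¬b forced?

4

s0: forces it.
s1: forces it.
s2: forces it.
s3: forces it.
Worlds forcing the formula: {s0, s1, s2, s3}.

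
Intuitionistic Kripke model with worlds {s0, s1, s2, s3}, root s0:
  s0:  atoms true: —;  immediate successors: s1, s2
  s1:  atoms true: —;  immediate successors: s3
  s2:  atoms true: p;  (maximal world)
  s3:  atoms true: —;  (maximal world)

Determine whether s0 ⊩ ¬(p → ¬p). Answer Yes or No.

No

s0 ⊮ ¬(p → ¬p) since s1 is accessible from s0 and s1 ⊩ p → ¬p.
s1 ⊩ p → ¬p vacuously: no world accessible from s1 forces the antecedent p.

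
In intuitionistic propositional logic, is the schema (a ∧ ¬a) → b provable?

This is an instance of ex falso quodlibet, which is intuitionistically derivable.
No world can force both a and ¬a, so the antecedent a ∧ ¬a is never forced and the implication holds vacuously at every world.

Yes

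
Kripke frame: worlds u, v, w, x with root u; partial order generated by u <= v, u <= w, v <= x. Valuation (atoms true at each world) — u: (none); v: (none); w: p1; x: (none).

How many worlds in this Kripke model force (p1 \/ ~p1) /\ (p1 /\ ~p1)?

u: does not force it — u ||-/- (p1 \/ ~p1) /\ (p1 /\ ~p1) since u fails p1 \/ ~p1.
v: does not force it — v ||-/- (p1 \/ ~p1) /\ (p1 /\ ~p1) since v fails p1 /\ ~p1.
w: does not force it — w ||-/- (p1 \/ ~p1) /\ (p1 /\ ~p1) since w fails p1 /\ ~p1.
x: does not force it.
Worlds forcing the formula: { }.

0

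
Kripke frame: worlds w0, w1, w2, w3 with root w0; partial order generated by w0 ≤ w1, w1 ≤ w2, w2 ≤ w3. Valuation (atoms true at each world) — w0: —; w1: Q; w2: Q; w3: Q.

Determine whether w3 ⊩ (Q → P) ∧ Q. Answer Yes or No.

No

w3 ⊮ (Q → P) ∧ Q since w3 fails Q → P.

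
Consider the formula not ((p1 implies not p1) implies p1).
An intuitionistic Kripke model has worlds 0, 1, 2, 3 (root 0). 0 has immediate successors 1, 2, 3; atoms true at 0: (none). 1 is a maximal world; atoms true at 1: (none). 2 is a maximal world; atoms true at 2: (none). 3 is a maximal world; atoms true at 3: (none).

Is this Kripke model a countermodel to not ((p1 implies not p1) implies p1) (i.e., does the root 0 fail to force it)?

No

0 forces not ((p1 implies not p1) implies p1): no world accessible from 0 forces (p1 implies not p1) implies p1.
So the root 0 forces not ((p1 implies not p1) implies p1); the model is not a countermodel.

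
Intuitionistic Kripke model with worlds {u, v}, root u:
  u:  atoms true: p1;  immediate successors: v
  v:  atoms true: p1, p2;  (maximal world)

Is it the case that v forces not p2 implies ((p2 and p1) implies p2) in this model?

Yes

v forces not p2 implies ((p2 and p1) implies p2) vacuously: no world accessible from v forces the antecedent not p2.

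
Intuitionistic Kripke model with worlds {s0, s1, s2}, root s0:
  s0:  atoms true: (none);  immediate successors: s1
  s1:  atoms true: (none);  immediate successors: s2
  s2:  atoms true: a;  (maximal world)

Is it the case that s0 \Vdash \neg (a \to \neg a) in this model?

Yes

s0 \Vdash \neg (a \to \neg a): no world accessible from s0 forces a \to \neg a.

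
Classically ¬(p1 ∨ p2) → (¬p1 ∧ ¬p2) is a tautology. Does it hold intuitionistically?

This is a constructively valid De Morgan direction (negated disjunction to conjunction of negations), which is intuitionistically derivable.
From ¬(p1 ∨ p2): if p1 held then p1 ∨ p2 would, contradiction — so ¬p1; similarly ¬p2.

Yes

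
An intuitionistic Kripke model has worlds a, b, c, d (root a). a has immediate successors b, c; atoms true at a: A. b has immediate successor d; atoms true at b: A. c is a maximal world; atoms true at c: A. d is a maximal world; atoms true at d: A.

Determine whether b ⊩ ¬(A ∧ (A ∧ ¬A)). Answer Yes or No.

Yes

b ⊩ ¬(A ∧ (A ∧ ¬A)): no world accessible from b forces A ∧ (A ∧ ¬A).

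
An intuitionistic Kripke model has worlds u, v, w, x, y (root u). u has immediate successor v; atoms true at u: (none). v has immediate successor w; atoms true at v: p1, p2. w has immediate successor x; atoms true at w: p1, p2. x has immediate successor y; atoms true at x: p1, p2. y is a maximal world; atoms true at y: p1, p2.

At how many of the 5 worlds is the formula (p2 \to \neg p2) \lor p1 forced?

4

u: does not force it — u \nVdash (p2 \to \neg p2) \lor p1: neither disjunct is forced at u.
v: forces it.
w: forces it.
x: forces it.
y: forces it.
Worlds forcing the formula: {v, w, x, y}.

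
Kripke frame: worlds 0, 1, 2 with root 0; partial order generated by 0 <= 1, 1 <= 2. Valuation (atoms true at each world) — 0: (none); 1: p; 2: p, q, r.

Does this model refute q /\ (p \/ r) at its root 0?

0 ||-/- q /\ (p \/ r) since 0 fails q.
So the root 0 does not force q /\ (p \/ r); the model is a countermodel.

Yes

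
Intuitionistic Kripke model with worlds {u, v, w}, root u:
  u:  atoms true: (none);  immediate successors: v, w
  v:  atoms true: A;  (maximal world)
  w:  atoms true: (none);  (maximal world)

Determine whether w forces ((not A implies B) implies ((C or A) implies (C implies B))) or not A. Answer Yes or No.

w forces ((not A implies B) implies ((C or A) implies (C implies B))) or not A via the disjunct (not A implies B) implies ((C or A) implies (C implies B)).

Yes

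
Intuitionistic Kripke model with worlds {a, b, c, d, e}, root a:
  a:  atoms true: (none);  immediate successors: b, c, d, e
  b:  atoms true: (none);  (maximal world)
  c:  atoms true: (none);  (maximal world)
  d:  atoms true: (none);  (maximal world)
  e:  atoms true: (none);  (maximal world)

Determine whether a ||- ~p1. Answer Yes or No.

Yes

a ||- ~p1: no world accessible from a forces p1.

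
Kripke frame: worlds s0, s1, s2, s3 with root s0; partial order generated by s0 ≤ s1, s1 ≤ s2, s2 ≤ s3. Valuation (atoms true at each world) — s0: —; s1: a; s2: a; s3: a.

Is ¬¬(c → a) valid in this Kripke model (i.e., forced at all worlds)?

Yes

s0 ⊩ ¬¬(c → a): no world accessible from s0 forces ¬(c → a).
Since the root s0 forces ¬¬(c → a) and forcing is persistent (monotone upward), every world forces it.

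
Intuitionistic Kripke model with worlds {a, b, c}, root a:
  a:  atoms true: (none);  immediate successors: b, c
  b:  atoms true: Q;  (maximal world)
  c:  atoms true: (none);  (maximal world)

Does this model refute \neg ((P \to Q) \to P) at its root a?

a \Vdash \neg ((P \to Q) \to P): no world accessible from a forces (P \to Q) \to P.
So the root a forces \neg ((P \to Q) \to P); the model is not a countermodel.

No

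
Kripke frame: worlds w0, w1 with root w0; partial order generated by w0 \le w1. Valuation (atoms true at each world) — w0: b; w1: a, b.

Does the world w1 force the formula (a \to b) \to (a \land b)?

Yes

w1 \Vdash (a \to b) \to (a \land b): every world accessible from w1 that forces a \to b (namely w1) also forces a \land b.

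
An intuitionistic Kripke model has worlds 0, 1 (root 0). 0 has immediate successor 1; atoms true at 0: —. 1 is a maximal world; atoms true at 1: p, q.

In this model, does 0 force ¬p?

0 ⊮ ¬p since 1 is accessible from 0 and 1 ⊩ p.

No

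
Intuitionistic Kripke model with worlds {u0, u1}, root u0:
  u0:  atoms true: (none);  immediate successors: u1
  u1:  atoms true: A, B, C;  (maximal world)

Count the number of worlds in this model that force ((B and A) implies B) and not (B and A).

u0: does not force it — u0 does not force ((B and A) implies B) and not (B and A) since u0 fails not (B and A).
u1: does not force it — u1 does not force ((B and A) implies B) and not (B and A) since u1 fails not (B and A).
Worlds forcing the formula: { }.

0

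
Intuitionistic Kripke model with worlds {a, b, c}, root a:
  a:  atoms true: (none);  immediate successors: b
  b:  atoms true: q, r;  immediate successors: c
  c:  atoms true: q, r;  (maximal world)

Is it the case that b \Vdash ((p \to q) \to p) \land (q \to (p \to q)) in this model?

b \nVdash ((p \to q) \to p) \land (q \to (p \to q)) since b fails (p \to q) \to p.

No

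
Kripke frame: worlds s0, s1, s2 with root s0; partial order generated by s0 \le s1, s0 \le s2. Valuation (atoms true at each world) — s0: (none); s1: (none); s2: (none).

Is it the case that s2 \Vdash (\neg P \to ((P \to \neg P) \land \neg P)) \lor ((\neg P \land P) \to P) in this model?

Yes

s2 \Vdash (\neg P \to ((P \to \neg P) \land \neg P)) \lor ((\neg P \land P) \to P) via the disjunct \neg P \to ((P \to \neg P) \land \neg P).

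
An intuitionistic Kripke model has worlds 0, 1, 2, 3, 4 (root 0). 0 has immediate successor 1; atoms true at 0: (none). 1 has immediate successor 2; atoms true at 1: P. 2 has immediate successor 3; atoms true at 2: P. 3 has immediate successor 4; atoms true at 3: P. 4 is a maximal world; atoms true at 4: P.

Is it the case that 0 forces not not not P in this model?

No

0 does not force not not not P since 0 is accessible from 0 and 0 forces not not P.
0 forces not not P: no world accessible from 0 forces not P.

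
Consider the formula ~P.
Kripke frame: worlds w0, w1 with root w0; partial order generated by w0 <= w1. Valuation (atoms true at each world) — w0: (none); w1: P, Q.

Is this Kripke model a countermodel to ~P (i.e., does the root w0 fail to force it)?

Yes

w0 ||-/- ~P since w1 is accessible from w0 and w1 ||- P.
So the root w0 does not force ~P; the model is a countermodel.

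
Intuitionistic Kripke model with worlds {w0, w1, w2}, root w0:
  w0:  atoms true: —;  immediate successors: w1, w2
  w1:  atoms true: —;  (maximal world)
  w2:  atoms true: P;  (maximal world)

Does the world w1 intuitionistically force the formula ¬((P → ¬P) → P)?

Yes

w1 ⊩ ¬((P → ¬P) → P): no world accessible from w1 forces (P → ¬P) → P.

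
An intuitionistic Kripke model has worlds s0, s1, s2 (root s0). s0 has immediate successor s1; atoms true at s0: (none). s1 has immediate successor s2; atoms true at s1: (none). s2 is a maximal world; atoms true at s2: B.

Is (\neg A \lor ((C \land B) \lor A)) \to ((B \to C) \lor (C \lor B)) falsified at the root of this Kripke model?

Yes

s0 \nVdash (\neg A \lor ((C \land B) \lor A)) \to ((B \to C) \lor (C \lor B)): already at s0 itself, s0 \Vdash \neg A \lor ((C \land B) \lor A) but s0 \nVdash (B \to C) \lor (C \lor B).
s0 \nVdash (B \to C) \lor (C \lor B): neither disjunct is forced at s0.
s0 \nVdash B \to C: at the accessible world s2, s2 \Vdash B but s2 \nVdash C.
So the root s0 does not force (\neg A \lor ((C \land B) \lor A)) \to ((B \to C) \lor (C \lor B)); the model is a countermodel.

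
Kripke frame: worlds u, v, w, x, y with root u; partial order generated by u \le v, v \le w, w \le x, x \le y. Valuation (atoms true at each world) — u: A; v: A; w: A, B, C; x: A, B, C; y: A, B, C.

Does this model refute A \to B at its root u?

u \nVdash A \to B: already at u itself, u \Vdash A but u \nVdash B.
u lacks atom B, so u \nVdash B.
So the root u does not force A \to B; the model is a countermodel.

Yes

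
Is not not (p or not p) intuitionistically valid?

Yes

This is the double negation of excluded middle, which is intuitionistically derivable.
Assuming not (p or not p): from p we'd get p or not p, so not p; but then p or not p again — contradiction. Hence not not (p or not p).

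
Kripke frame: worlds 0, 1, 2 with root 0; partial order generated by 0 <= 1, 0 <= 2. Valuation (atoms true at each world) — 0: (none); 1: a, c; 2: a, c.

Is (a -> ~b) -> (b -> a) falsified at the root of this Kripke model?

No

0 ||- (a -> ~b) -> (b -> a): every world accessible from 0 that forces a -> ~b (namely 0, 1, 2) also forces b -> a.
So the root 0 forces (a -> ~b) -> (b -> a); the model is not a countermodel.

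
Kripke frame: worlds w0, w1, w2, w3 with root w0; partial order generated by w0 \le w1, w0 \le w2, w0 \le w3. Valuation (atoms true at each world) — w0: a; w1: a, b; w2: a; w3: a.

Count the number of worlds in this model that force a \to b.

1

w0: does not force it — w0 \nVdash a \to b: already at w0 itself, w0 \Vdash a but w0 \nVdash b.
w1: forces it.
w2: does not force it — w2 \nVdash a \to b: already at w2 itself, w2 \Vdash a but w2 \nVdash b.
w3: does not force it — w3 \nVdash a \to b: already at w3 itself, w3 \Vdash a but w3 \nVdash b.
Worlds forcing the formula: {w1}.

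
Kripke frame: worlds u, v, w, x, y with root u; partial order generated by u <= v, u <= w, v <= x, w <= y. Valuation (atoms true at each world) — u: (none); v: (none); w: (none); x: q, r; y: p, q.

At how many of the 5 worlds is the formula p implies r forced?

u: does not force it — u does not force p implies r: at the accessible world y, y forces p but y does not force r.
v: forces it.
w: does not force it — w does not force p implies r: at the accessible world y, y forces p but y does not force r.
x: forces it.
y: does not force it.
Worlds forcing the formula: {v, x}.

2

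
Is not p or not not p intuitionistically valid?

This is the weak law of excluded middle, which is not intuitionistically valid.
A Kripke countermodel: worlds u0, u1, u2; order generated by u0 <= u1, u0 <= u2; atoms true at each world — u0:{}; u1:{p}; u2:{}.
u0 does not force not p or not not p: neither disjunct is forced at u0.
u0 does not force not p since u1 is accessible from u0 and u1 forces p.
So the root u0 does not force the formula.

No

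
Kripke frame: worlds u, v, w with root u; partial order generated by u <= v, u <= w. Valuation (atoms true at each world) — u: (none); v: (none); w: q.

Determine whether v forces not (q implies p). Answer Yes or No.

No

v does not force not (q implies p) since v is accessible from v and v forces q implies p.
v forces q implies p vacuously: no world accessible from v forces the antecedent q.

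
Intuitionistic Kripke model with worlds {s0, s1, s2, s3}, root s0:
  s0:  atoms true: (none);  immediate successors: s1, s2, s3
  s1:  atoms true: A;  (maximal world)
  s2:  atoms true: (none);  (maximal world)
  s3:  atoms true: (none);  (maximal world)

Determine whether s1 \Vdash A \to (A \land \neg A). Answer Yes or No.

No

s1 \nVdash A \to (A \land \neg A): already at s1 itself, s1 \Vdash A but s1 \nVdash A \land \neg A.
s1 \nVdash A \land \neg A since s1 fails \neg A.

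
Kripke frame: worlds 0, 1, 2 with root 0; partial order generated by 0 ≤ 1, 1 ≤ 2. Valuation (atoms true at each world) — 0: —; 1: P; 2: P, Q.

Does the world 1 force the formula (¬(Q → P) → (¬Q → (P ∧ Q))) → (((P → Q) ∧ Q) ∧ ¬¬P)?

1 ⊮ (¬(Q → P) → (¬Q → (P ∧ Q))) → (((P → Q) ∧ Q) ∧ ¬¬P): already at 1 itself, 1 ⊩ ¬(Q → P) → (¬Q → (P ∧ Q)) but 1 ⊮ ((P → Q) ∧ Q) ∧ ¬¬P.
1 ⊮ ((P → Q) ∧ Q) ∧ ¬¬P since 1 fails (P → Q) ∧ Q.

No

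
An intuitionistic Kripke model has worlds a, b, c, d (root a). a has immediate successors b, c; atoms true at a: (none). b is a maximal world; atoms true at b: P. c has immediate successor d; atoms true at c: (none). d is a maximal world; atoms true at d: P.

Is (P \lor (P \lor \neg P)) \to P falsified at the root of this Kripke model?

a \Vdash (P \lor (P \lor \neg P)) \to P: every world accessible from a that forces P \lor (P \lor \neg P) (namely b, d) also forces P.
So the root a forces (P \lor (P \lor \neg P)) \to P; the model is not a countermodel.

No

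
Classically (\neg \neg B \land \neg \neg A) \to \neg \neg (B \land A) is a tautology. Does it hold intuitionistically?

This is the distribution of double negation over conjunction, which is intuitionistically derivable.
Assume \neg \neg B, \neg \neg A, and \neg (B \land A). From B we'd get \neg A (since B \land A is refuted), contradicting \neg \neg A; so \neg B, contradicting \neg \neg B.

Yes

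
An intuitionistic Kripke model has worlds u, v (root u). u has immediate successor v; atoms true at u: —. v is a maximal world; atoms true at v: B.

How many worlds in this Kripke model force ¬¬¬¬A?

u: does not force it — u ⊮ ¬¬¬¬A since u is accessible from u and u ⊩ ¬¬¬A.
v: does not force it.
Worlds forcing the formula: { }.

0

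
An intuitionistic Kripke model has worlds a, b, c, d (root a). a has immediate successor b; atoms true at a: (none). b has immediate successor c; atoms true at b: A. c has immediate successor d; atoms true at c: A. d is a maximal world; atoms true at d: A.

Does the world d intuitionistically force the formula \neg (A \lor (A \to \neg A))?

d \nVdash \neg (A \lor (A \to \neg A)) since d is accessible from d and d \Vdash A \lor (A \to \neg A).
d \Vdash A \lor (A \to \neg A) via the disjunct A.

No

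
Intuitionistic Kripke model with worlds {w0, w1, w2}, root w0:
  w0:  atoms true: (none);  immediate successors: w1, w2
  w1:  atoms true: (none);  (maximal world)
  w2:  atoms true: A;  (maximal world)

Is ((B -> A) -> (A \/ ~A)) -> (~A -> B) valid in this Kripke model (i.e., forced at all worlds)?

Not every world: w0 ||-/- ((B -> A) -> (A \/ ~A)) -> (~A -> B).
w0 ||-/- ((B -> A) -> (A \/ ~A)) -> (~A -> B): at the accessible world w1, w1 ||- (B -> A) -> (A \/ ~A) but w1 ||-/- ~A -> B.
w1 ||-/- ~A -> B: already at w1 itself, w1 ||- ~A but w1 ||-/- B.
w1 lacks atom B, so w1 ||-/- B.

No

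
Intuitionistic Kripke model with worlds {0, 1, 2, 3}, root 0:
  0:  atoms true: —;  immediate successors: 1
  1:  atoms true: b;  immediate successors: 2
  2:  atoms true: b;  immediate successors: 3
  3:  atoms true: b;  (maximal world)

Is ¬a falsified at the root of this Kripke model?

No

0 ⊩ ¬a: no world accessible from 0 forces a.
So the root 0 forces ¬a; the model is not a countermodel.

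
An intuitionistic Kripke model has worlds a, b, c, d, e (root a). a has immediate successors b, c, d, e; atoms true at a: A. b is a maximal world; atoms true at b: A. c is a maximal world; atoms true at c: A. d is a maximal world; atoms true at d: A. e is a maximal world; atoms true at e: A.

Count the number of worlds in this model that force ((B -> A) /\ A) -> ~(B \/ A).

0

a: does not force it — a ||-/- ((B -> A) /\ A) -> ~(B \/ A): already at a itself, a ||- (B -> A) /\ A but a ||-/- ~(B \/ A).
b: does not force it — b ||-/- ((B -> A) /\ A) -> ~(B \/ A): already at b itself, b ||- (B -> A) /\ A but b ||-/- ~(B \/ A).
c: does not force it.
d: does not force it.
e: does not force it.
Worlds forcing the formula: { }.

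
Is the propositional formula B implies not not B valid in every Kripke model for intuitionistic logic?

Yes

This is double-negation introduction, which is intuitionistically derivable.
If a world forces B then every accessible world forces B (persistence), so none forces not B; hence not not B.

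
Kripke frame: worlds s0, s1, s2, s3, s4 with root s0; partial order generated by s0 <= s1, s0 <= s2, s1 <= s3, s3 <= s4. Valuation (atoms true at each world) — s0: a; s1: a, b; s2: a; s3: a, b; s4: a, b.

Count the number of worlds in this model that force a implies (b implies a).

5

s0: forces it.
s1: forces it.
s2: forces it.
s3: forces it.
s4: forces it.
Worlds forcing the formula: {s0, s1, s2, s3, s4}.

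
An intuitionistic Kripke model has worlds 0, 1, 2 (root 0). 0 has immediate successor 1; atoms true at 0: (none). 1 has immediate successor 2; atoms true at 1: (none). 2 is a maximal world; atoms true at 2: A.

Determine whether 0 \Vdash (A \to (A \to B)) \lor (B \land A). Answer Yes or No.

No

0 \nVdash (A \to (A \to B)) \lor (B \land A): neither disjunct is forced at 0.
0 \nVdash A \to (A \to B): at the accessible world 2, 2 \Vdash A but 2 \nVdash A \to B.
2 \nVdash A \to B: already at 2 itself, 2 \Vdash A but 2 \nVdash B.
2 lacks atom B, so 2 \nVdash B.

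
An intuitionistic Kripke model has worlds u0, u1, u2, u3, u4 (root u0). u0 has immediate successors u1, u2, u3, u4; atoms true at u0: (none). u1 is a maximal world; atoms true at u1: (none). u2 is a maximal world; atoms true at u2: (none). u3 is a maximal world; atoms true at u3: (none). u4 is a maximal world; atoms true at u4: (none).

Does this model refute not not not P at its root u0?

No

u0 forces not not not P: no world accessible from u0 forces not not P.
So the root u0 forces not not not P; the model is not a countermodel.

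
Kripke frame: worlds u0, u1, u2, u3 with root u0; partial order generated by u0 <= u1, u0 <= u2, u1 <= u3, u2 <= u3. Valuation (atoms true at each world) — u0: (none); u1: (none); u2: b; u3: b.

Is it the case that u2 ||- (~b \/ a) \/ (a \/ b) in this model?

Yes

u2 ||- (~b \/ a) \/ (a \/ b) via the disjunct a \/ b.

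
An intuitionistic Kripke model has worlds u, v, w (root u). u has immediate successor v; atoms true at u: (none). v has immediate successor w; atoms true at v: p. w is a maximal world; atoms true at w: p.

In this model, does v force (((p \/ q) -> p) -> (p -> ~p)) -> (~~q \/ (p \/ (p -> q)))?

Yes

v ||- (((p \/ q) -> p) -> (p -> ~p)) -> (~~q \/ (p \/ (p -> q))) vacuously: no world accessible from v forces the antecedent ((p \/ q) -> p) -> (p -> ~p).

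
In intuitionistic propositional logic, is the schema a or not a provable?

No

This is the law of excluded middle, which is not intuitionistically valid.
A Kripke countermodel: worlds u0, u1; order generated by u0 <= u1; atoms true at each world — u0:{}; u1:{a}.
u0 does not force a or not a: neither disjunct is forced at u0.
u0 lacks atom a, so u0 does not force a.
So the root u0 does not force the formula.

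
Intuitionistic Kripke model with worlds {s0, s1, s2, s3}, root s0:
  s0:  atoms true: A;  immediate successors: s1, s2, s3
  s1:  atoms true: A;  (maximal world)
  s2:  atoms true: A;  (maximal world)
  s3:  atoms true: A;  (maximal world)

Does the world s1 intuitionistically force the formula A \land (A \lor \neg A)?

s1 \Vdash A \land (A \lor \neg A) since s1 forces both conjuncts.

Yes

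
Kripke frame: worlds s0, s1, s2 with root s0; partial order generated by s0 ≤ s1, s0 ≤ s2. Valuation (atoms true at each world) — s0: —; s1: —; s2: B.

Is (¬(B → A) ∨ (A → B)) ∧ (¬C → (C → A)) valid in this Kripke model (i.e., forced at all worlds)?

Yes

s0 ⊩ (¬(B → A) ∨ (A → B)) ∧ (¬C → (C → A)) since s0 forces both conjuncts.
Since the root s0 forces (¬(B → A) ∨ (A → B)) ∧ (¬C → (C → A)) and forcing is persistent (monotone upward), every world forces it.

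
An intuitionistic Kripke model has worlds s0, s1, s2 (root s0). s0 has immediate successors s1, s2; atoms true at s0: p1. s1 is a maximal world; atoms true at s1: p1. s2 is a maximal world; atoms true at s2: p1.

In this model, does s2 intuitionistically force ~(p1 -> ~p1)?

Yes

s2 ||- ~(p1 -> ~p1): no world accessible from s2 forces p1 -> ~p1.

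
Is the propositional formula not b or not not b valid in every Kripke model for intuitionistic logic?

This is the weak law of excluded middle, which is not intuitionistically valid.
A Kripke countermodel: worlds w0, w1, w2; order generated by w0 <= w1, w0 <= w2; atoms true at each world — w0:{}; w1:{b}; w2:{}.
w0 does not force not b or not not b: neither disjunct is forced at w0.
w0 does not force not b since w1 is accessible from w0 and w1 forces b.
So the root w0 does not force the formula.

No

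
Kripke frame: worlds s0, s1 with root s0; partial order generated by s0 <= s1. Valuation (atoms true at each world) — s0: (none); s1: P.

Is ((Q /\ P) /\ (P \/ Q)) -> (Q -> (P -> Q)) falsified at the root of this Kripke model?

s0 ||- ((Q /\ P) /\ (P \/ Q)) -> (Q -> (P -> Q)) vacuously: no world accessible from s0 forces the antecedent (Q /\ P) /\ (P \/ Q).
So the root s0 forces ((Q /\ P) /\ (P \/ Q)) -> (Q -> (P -> Q)); the model is not a countermodel.

No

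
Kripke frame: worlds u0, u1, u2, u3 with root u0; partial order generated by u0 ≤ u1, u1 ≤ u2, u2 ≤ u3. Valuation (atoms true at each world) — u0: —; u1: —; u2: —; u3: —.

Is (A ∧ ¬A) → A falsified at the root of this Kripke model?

u0 ⊩ (A ∧ ¬A) → A vacuously: no world accessible from u0 forces the antecedent A ∧ ¬A.
So the root u0 forces (A ∧ ¬A) → A; the model is not a countermodel.

No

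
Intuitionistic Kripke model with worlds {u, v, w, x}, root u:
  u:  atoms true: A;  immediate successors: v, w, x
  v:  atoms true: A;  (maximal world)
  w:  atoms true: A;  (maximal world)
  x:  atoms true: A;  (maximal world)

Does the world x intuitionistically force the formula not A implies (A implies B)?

Yes

x forces not A implies (A implies B) vacuously: no world accessible from x forces the antecedent not A.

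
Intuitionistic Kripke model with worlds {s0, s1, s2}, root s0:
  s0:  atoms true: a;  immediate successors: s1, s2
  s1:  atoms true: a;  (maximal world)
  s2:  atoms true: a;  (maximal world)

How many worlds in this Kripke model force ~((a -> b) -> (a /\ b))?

s0: does not force it — s0 ||-/- ~((a -> b) -> (a /\ b)) since s0 is accessible from s0 and s0 ||- (a -> b) -> (a /\ b).
s1: does not force it — s1 ||-/- ~((a -> b) -> (a /\ b)) since s1 is accessible from s1 and s1 ||- (a -> b) -> (a /\ b).
s2: does not force it — s2 ||-/- ~((a -> b) -> (a /\ b)) since s2 is accessible from s2 and s2 ||- (a -> b) -> (a /\ b).
Worlds forcing the formula: { }.

0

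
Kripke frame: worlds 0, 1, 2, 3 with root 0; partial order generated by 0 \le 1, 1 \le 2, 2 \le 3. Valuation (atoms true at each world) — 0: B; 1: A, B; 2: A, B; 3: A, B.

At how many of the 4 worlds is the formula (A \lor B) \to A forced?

3

0: does not force it — 0 \nVdash (A \lor B) \to A: already at 0 itself, 0 \Vdash A \lor B but 0 \nVdash A.
1: forces it.
2: forces it.
3: forces it.
Worlds forcing the formula: {1, 2, 3}.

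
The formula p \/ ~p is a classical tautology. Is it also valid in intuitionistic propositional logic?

No

This is the law of excluded middle, which is not intuitionistically valid.
A Kripke countermodel: worlds w0, w1; order generated by w0 <= w1; atoms true at each world — w0:{}; w1:{p}.
w0 ||-/- p \/ ~p: neither disjunct is forced at w0.
w0 lacks atom p, so w0 ||-/- p.
So the root w0 does not force the formula.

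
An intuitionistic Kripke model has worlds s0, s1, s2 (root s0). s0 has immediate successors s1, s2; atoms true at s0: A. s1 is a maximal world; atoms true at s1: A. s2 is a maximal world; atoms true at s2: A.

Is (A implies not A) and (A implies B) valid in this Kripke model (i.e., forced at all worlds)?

Not every world: s0 does not force (A implies not A) and (A implies B).
s0 does not force (A implies not A) and (A implies B) since s0 fails A implies not A.

No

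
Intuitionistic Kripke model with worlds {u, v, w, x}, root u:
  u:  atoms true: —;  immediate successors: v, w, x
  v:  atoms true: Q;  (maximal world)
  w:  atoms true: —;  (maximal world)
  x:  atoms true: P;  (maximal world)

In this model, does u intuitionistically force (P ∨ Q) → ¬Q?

No

u ⊮ (P ∨ Q) → ¬Q: at the accessible world v, v ⊩ P ∨ Q but v ⊮ ¬Q.
v ⊮ ¬Q since v is accessible from v and v ⊩ Q.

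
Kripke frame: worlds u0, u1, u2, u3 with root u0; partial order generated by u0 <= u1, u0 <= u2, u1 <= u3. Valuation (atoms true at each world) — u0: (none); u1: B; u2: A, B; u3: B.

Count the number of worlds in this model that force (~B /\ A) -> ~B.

u0: forces it.
u1: forces it.
u2: forces it.
u3: forces it.
Worlds forcing the formula: {u0, u1, u2, u3}.

4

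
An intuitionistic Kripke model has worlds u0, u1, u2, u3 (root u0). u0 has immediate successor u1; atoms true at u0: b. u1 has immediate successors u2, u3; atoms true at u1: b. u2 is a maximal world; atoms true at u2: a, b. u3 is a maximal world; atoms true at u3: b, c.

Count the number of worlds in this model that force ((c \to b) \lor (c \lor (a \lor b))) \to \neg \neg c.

1

u0: does not force it — u0 \nVdash ((c \to b) \lor (c \lor (a \lor b))) \to \neg \neg c: already at u0 itself, u0 \Vdash (c \to b) \lor (c \lor (a \lor b)) but u0 \nVdash \neg \neg c.
u1: does not force it — u1 \nVdash ((c \to b) \lor (c \lor (a \lor b))) \to \neg \neg c: already at u1 itself, u1 \Vdash (c \to b) \lor (c \lor (a \lor b)) but u1 \nVdash \neg \neg c.
u2: does not force it — u2 \nVdash ((c \to b) \lor (c \lor (a \lor b))) \to \neg \neg c: already at u2 itself, u2 \Vdash (c \to b) \lor (c \lor (a \lor b)) but u2 \nVdash \neg \neg c.
u3: forces it.
Worlds forcing the formula: {u3}.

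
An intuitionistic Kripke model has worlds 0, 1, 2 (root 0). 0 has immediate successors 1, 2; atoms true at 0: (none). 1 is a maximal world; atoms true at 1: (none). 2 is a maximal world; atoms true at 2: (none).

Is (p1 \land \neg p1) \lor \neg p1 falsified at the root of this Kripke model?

0 \Vdash (p1 \land \neg p1) \lor \neg p1 via the disjunct \neg p1.
So the root 0 forces (p1 \land \neg p1) \lor \neg p1; the model is not a countermodel.

No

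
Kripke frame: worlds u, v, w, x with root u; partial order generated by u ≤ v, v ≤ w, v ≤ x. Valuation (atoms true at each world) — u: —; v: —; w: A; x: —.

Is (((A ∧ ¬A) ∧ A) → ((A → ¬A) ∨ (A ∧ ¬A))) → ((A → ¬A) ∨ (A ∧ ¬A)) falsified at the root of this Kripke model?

Yes

u ⊮ (((A ∧ ¬A) ∧ A) → ((A → ¬A) ∨ (A ∧ ¬A))) → ((A → ¬A) ∨ (A ∧ ¬A)): already at u itself, u ⊩ ((A ∧ ¬A) ∧ A) → ((A → ¬A) ∨ (A ∧ ¬A)) but u ⊮ (A → ¬A) ∨ (A ∧ ¬A).
u ⊮ (A → ¬A) ∨ (A ∧ ¬A): neither disjunct is forced at u.
u ⊮ A → ¬A: at the accessible world w, w ⊩ A but w ⊮ ¬A.
w ⊮ ¬A since w is accessible from w and w ⊩ A.
So the root u does not force (((A ∧ ¬A) ∧ A) → ((A → ¬A) ∨ (A ∧ ¬A))) → ((A → ¬A) ∨ (A ∧ ¬A)); the model is a countermodel.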